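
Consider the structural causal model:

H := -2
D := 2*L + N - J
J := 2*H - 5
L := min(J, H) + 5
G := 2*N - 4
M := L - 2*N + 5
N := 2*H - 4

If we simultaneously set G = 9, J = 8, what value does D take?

The joint intervention fixes G = 9, J = 8, removing each variable's own equation.
L = min(J, H) + 5  [with J=8, H=-2]  = 3
N = 2*H - 4  [with H=-2]  = -8
D = 2*L + N - J  [with L=3, N=-8, J=8]  = -10

-10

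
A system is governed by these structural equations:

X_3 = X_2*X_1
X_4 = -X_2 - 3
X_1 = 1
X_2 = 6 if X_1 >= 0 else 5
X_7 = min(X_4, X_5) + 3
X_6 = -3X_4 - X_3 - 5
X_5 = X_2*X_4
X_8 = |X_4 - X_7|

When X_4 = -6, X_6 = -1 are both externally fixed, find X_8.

Under do(X_4 = -6, X_6 = -1), each intervened variable's structural equation is replaced by its fixed value.
X_2 = 6 if X_1 >= 0 else 5  [with X_1=1]  = 6
X_5 = X_2*X_4  [with X_2=6, X_4=-6]  = -36
X_7 = min(X_4, X_5) + 3  [with X_4=-6, X_5=-36]  = -33
X_8 = |X_4 - X_7|  [with X_4=-6, X_7=-33]  = 27

27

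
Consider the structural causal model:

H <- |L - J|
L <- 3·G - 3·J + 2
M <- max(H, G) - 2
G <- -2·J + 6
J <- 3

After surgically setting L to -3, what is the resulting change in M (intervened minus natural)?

do(L=-3) replaces the equation L <- 3·G - 3·J + 2 with the constant L = -3.
G = -2·J + 6  [with J=3]  = 0
H = |L - J|  [with L=-3, J=3]  = 6
M = max(H, G) - 2  [with H=6, G=0]  = 4
Without intervention: G = -2·J + 6  [with J=3]  = 0; L = 3·G - 3·J + 2  [with G=0, J=3]  = -7; H = |L - J|  [with L=-7, J=3]  = 10; M = max(H, G) - 2  [with H=10, G=0]  = 8.
Change = 4 − 8 = -4.

-4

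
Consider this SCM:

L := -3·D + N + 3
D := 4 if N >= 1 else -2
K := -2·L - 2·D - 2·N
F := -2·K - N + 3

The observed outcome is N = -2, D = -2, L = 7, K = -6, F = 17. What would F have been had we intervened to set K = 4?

-3

Intervening sets K = 4 and removes its equation (K := -2·L - 2·D - 2·N).
F = -2·K - N + 3  [with K=4, N=-2]  = -3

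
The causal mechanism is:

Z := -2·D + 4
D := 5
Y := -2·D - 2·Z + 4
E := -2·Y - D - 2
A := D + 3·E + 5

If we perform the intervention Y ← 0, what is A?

do(Y=0) replaces the equation Y := -2·D - 2·Z + 4 with the constant Y = 0.
E = -2·Y - D - 2  [with Y=0, D=5]  = -7
A = D + 3·E + 5  [with D=5, E=-7]  = -11

-11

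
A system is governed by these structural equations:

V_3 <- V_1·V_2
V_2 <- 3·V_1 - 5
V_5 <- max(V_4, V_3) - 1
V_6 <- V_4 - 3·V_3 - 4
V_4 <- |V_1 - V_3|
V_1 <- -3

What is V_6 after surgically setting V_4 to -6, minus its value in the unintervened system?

Under do(V_4=-6), the mechanism V_4 <- |V_1 - V_3| is discarded; V_4 is fixed at -6.
V_2 = 3·V_1 - 5  [with V_1=-3]  = -14
V_3 = V_1·V_2  [with V_1=-3, V_2=-14]  = 42
V_6 = V_4 - 3·V_3 - 4  [with V_4=-6, V_3=42]  = -136
Without intervention: V_2 = 3·V_1 - 5  [with V_1=-3]  = -14; V_3 = V_1·V_2  [with V_1=-3, V_2=-14]  = 42; V_4 = |V_1 - V_3|  [with V_1=-3, V_3=42]  = 45; V_6 = V_4 - 3·V_3 - 4  [with V_4=45, V_3=42]  = -85.
Change = -136 − (-85) = -51.

-51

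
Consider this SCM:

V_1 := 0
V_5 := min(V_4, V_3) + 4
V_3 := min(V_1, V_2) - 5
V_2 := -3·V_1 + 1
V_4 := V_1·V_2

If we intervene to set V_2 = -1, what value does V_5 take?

do(V_2=-1) replaces the equation V_2 := -3·V_1 + 1 with the constant V_2 = -1.
V_3 = min(V_1, V_2) - 5  [with V_1=0, V_2=-1]  = -6
V_4 = V_1·V_2  [with V_1=0, V_2=-1]  = 0
V_5 = min(V_4, V_3) + 4  [with V_4=0, V_3=-6]  = -2

-2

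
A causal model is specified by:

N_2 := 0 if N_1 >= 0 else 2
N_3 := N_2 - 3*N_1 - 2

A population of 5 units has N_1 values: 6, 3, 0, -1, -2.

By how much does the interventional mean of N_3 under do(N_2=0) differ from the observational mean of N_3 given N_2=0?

Under do(N_2=0), N_2's equation is replaced by N_2=0 for every unit. Per-unit N_3: -20, -11, -2, 1, 4. Mean = -5.6.
Observing N_2=0 restricts to units where N_2's equation naturally yields 0: N_1 ∈ {6, 3, 0}. In that subpopulation N_3 = -20, -11, -2, mean -11.
Difference = -5.6 − (-11) = 5.4.

5.4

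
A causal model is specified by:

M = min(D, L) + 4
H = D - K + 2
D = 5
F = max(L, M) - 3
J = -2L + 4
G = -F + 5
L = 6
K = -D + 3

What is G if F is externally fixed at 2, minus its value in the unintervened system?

4

Intervening sets F = 2 and removes its equation (F = max(L, M) - 3).
G = -F + 5  [with F=2]  = 3
Without intervention: M = min(D, L) + 4  [with D=5, L=6]  = 9; F = max(L, M) - 3  [with L=6, M=9]  = 6; G = -F + 5  [with F=6]  = -1.
Change = 3 − (-1) = 4.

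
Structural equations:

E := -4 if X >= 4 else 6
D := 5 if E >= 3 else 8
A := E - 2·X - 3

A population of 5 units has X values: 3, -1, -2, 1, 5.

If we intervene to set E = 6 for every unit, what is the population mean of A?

0.6

The intervention sets E=6 in all 5 units regardless of X. Recomputing A per unit gives -3, 5, 7, 1, -7; average 0.6.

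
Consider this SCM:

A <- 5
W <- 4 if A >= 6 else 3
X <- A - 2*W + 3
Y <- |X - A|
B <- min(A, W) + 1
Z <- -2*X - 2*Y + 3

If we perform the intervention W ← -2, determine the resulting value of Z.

-35

Under do(W=-2), the mechanism W <- 4 if A >= 6 else 3 is discarded; W is fixed at -2.
X = A - 2*W + 3  [with A=5, W=-2]  = 12
Y = |X - A|  [with X=12, A=5]  = 7
Z = -2*X - 2*Y + 3  [with X=12, Y=7]  = -35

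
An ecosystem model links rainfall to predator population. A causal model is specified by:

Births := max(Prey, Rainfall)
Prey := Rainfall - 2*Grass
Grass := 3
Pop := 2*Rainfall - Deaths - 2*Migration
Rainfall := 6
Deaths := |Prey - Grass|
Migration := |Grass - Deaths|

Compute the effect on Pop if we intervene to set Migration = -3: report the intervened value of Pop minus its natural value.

Intervening sets Migration = -3 and removes its equation (Migration := |Grass - Deaths|).
Prey = Rainfall - 2*Grass  [with Rainfall=6, Grass=3]  = 0
Deaths = |Prey - Grass|  [with Prey=0, Grass=3]  = 3
Pop = 2*Rainfall - Deaths - 2*Migration  [with Rainfall=6, Deaths=3, Migration=-3]  = 15
Without intervention: Prey = Rainfall - 2*Grass  [with Rainfall=6, Grass=3]  = 0; Deaths = |Prey - Grass|  [with Prey=0, Grass=3]  = 3; Migration = |Grass - Deaths|  [with Grass=3, Deaths=3]  = 0; Pop = 2*Rainfall - Deaths - 2*Migration  [with Rainfall=6, Deaths=3, Migration=0]  = 9.
Change = 15 − 9 = 6.

6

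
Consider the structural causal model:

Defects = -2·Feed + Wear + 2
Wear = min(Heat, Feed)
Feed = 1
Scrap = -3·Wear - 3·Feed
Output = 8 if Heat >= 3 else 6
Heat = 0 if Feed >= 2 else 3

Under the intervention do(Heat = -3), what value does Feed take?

Under do(Heat=-3), the mechanism Heat = 0 if Feed >= 2 else 3 is discarded; Heat is fixed at -3.
Feed is not downstream of the intervention, so its value is determined by the original equations.

1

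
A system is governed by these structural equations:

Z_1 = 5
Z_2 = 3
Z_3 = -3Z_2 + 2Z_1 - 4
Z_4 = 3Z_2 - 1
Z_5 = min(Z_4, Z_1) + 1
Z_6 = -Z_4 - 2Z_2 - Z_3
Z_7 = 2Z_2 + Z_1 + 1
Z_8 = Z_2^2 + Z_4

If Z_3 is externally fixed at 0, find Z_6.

The intervention breaks the incoming arrows to Z_3: Z_3 = -3Z_2 + 2Z_1 - 4 no longer applies, and Z_3 = 0.
Z_4 = 3Z_2 - 1  [with Z_2=3]  = 8
Z_6 = -Z_4 - 2Z_2 - Z_3  [with Z_4=8, Z_2=3, Z_3=0]  = -14

-14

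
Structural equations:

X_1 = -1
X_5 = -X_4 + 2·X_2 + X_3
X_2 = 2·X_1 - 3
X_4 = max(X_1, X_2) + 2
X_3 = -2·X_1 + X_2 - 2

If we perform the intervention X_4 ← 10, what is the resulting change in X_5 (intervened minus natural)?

Intervening sets X_4 = 10 and removes its equation (X_4 = max(X_1, X_2) + 2).
X_2 = 2·X_1 - 3  [with X_1=-1]  = -5
X_3 = -2·X_1 + X_2 - 2  [with X_1=-1, X_2=-5]  = -5
X_5 = -X_4 + 2·X_2 + X_3  [with X_4=10, X_2=-5, X_3=-5]  = -25
Without intervention: X_2 = 2·X_1 - 3  [with X_1=-1]  = -5; X_3 = -2·X_1 + X_2 - 2  [with X_1=-1, X_2=-5]  = -5; X_4 = max(X_1, X_2) + 2  [with X_1=-1, X_2=-5]  = 1; X_5 = -X_4 + 2·X_2 + X_3  [with X_4=1, X_2=-5, X_3=-5]  = -16.
Change = -25 − (-16) = -9.

-9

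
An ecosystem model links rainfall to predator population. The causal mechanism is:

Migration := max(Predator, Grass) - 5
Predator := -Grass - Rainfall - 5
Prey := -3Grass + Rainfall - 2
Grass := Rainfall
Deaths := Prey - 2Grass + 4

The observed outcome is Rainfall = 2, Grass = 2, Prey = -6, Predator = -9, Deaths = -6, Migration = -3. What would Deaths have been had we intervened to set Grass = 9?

-41

do(Grass=9) replaces the equation Grass := Rainfall with the constant Grass = 9.
Prey = -3Grass + Rainfall - 2  [with Grass=9, Rainfall=2]  = -27
Deaths = Prey - 2Grass + 4  [with Prey=-27, Grass=9]  = -41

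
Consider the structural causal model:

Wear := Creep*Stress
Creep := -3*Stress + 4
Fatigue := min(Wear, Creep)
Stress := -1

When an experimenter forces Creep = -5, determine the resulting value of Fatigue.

-5

Under do(Creep=-5), the mechanism Creep := -3*Stress + 4 is discarded; Creep is fixed at -5.
Wear = Creep*Stress  [with Creep=-5, Stress=-1]  = 5
Fatigue = min(Wear, Creep)  [with Wear=5, Creep=-5]  = -5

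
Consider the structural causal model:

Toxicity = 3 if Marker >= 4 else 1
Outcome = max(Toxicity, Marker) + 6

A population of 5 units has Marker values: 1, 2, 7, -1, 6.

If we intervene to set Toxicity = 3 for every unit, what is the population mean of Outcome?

Every unit gets Toxicity=3 under the intervention. Outcome values become 9, 9, 13, 9, 12; E[Outcome|do(Toxicity=3)] = 10.4.

10.4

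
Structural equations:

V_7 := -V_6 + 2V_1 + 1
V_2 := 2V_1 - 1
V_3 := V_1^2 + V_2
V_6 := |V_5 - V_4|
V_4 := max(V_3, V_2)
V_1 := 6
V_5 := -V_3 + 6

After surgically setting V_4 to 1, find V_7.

-29

The intervention breaks the incoming arrows to V_4: V_4 := max(V_3, V_2) no longer applies, and V_4 = 1.
V_2 = 2V_1 - 1  [with V_1=6]  = 11
V_3 = V_1^2 + V_2  [with V_1=6, V_2=11]  = 47
V_5 = -V_3 + 6  [with V_3=47]  = -41
V_6 = |V_5 - V_4|  [with V_5=-41, V_4=1]  = 42
V_7 = -V_6 + 2V_1 + 1  [with V_6=42, V_1=6]  = -29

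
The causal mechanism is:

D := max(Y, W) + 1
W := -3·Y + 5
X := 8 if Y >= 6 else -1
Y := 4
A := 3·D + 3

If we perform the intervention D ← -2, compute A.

Intervening sets D = -2 and removes its equation (D := max(Y, W) + 1).
A = 3·D + 3  [with D=-2]  = -3

-3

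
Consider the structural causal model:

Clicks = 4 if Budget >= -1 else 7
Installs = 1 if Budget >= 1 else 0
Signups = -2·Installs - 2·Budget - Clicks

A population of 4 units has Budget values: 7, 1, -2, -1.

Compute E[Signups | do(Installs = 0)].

-7.25

Every unit gets Installs=0 under the intervention. Signups values become -18, -6, -3, -2; E[Signups|do(Installs=0)] = -7.25.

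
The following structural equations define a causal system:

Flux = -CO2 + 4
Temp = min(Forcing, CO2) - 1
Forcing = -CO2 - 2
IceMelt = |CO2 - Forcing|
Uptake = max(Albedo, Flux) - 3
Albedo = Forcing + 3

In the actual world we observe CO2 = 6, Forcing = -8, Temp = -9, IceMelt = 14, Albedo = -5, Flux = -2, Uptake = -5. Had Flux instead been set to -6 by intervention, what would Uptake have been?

Intervening sets Flux = -6 and removes its equation (Flux = -CO2 + 4).
Forcing = -CO2 - 2  [with CO2=6]  = -8
Albedo = Forcing + 3  [with Forcing=-8]  = -5
Uptake = max(Albedo, Flux) - 3  [with Albedo=-5, Flux=-6]  = -8

-8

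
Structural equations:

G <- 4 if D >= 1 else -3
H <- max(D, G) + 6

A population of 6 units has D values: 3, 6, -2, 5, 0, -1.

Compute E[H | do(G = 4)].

The intervention sets G=4 in all 6 units regardless of D. Recomputing H per unit gives 10, 12, 10, 11, 10, 10; average 10.5.

10.5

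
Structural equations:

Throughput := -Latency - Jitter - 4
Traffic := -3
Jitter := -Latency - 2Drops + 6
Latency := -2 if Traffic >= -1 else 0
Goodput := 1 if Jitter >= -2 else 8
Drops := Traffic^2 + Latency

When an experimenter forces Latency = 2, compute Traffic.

-3

Under do(Latency=2), the mechanism Latency := -2 if Traffic >= -1 else 0 is discarded; Latency is fixed at 2.
Traffic is not downstream of the intervention, so its value is determined by the original equations.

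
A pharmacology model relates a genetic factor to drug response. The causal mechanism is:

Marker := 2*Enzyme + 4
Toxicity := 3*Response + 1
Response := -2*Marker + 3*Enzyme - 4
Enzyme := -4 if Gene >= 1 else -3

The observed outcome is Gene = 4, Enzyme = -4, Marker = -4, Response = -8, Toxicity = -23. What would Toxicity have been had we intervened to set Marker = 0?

do(Marker=0) replaces the equation Marker := 2*Enzyme + 4 with the constant Marker = 0.
Enzyme = -4 if Gene >= 1 else -3  [with Gene=4]  = -4
Response = -2*Marker + 3*Enzyme - 4  [with Marker=0, Enzyme=-4]  = -16
Toxicity = 3*Response + 1  [with Response=-16]  = -47

-47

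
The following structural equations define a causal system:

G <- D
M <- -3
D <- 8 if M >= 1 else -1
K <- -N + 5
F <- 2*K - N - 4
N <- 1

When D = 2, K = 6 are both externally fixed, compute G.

The joint intervention fixes D = 2, K = 6, removing each variable's own equation.
G = D  [with D=2]  = 2

2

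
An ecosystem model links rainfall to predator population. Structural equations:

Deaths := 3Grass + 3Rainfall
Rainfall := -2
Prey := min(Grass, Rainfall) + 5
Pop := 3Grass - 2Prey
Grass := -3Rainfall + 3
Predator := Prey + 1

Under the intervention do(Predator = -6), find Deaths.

21

Intervening sets Predator = -6 and removes its equation (Predator := Prey + 1).
No directed path runs from Predator to Deaths, so Deaths keeps its natural value.
Grass = -3Rainfall + 3  [with Rainfall=-2]  = 9
Deaths = 3Grass + 3Rainfall  [with Grass=9, Rainfall=-2]  = 21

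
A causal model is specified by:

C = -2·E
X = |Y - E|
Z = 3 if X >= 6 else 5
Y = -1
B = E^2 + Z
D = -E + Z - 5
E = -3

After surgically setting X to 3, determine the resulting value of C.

The intervention breaks the incoming arrows to X: X = |Y - E| no longer applies, and X = 3.
No directed path runs from X to C, so C keeps its natural value.
C = -2·E  [with E=-3]  = 6

6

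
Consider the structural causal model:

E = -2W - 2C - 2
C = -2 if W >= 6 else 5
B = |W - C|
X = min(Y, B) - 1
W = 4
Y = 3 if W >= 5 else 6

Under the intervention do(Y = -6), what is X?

The intervention breaks the incoming arrows to Y: Y = 3 if W >= 5 else 6 no longer applies, and Y = -6.
C = -2 if W >= 6 else 5  [with W=4]  = 5
B = |W - C|  [with W=4, C=5]  = 1
X = min(Y, B) - 1  [with Y=-6, B=1]  = -7

-7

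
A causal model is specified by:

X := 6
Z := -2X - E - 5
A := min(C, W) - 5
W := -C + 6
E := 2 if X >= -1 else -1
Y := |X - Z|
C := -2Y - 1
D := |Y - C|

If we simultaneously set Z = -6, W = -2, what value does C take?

-25

Setting Z = -6, W = -2 by intervention discards those variables' equations.
Y = |X - Z|  [with X=6, Z=-6]  = 12
C = -2Y - 1  [with Y=12]  = -25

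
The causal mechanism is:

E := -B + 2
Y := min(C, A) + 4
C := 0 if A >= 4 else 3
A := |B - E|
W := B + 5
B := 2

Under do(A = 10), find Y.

The intervention breaks the incoming arrows to A: A := |B - E| no longer applies, and A = 10.
C = 0 if A >= 4 else 3  [with A=10]  = 0
Y = min(C, A) + 4  [with C=0, A=10]  = 4

4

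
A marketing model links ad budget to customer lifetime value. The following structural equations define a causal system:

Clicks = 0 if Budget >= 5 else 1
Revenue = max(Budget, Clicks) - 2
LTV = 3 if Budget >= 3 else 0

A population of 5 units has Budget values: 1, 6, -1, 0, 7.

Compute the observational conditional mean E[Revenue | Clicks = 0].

4.5

E[Revenue|Clicks=0] averages over only the 2 units with Clicks=0 (Budget = 6, 7): Revenue = 4, 5, mean 4.5.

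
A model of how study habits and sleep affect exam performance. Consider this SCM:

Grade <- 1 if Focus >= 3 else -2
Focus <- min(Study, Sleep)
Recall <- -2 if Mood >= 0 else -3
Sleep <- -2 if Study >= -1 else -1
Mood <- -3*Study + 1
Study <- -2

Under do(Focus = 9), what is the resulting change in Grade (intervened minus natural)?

3

The intervention breaks the incoming arrows to Focus: Focus <- min(Study, Sleep) no longer applies, and Focus = 9.
Grade = 1 if Focus >= 3 else -2  [with Focus=9]  = 1
Without intervention: Sleep = -2 if Study >= -1 else -1  [with Study=-2]  = -1; Focus = min(Study, Sleep)  [with Study=-2, Sleep=-1]  = -2; Grade = 1 if Focus >= 3 else -2  [with Focus=-2]  = -2.
Change = 1 − (-2) = 3.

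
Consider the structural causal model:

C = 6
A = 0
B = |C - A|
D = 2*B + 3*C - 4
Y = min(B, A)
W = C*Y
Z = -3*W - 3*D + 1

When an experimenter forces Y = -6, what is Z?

Under do(Y=-6), the mechanism Y = min(B, A) is discarded; Y is fixed at -6.
B = |C - A|  [with C=6, A=0]  = 6
D = 2*B + 3*C - 4  [with B=6, C=6]  = 26
W = C*Y  [with C=6, Y=-6]  = -36
Z = -3*W - 3*D + 1  [with W=-36, D=26]  = 31

31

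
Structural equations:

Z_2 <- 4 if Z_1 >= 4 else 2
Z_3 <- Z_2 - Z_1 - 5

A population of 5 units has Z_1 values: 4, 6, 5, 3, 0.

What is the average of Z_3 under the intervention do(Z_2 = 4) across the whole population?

-4.6

The intervention sets Z_2=4 in all 5 units regardless of Z_1. Recomputing Z_3 per unit gives -5, -7, -6, -4, -1; average -4.6.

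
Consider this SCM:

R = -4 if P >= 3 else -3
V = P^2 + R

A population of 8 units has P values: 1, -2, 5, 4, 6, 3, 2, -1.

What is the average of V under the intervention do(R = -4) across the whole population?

Every unit gets R=-4 under the intervention. V values become -3, 0, 21, 12, 32, 5, 0, -3; E[V|do(R=-4)] = 8.

8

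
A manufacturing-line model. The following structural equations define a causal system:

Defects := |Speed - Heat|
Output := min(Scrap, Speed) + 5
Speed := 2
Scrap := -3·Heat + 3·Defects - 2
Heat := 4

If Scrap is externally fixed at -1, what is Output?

4

Intervening sets Scrap = -1 and removes its equation (Scrap := -3·Heat + 3·Defects - 2).
Output = min(Scrap, Speed) + 5  [with Scrap=-1, Speed=2]  = 4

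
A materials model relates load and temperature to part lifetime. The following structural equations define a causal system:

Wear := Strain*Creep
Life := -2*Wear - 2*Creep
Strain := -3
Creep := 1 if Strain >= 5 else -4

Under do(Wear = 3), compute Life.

The intervention breaks the incoming arrows to Wear: Wear := Strain*Creep no longer applies, and Wear = 3.
Creep = 1 if Strain >= 5 else -4  [with Strain=-3]  = -4
Life = -2*Wear - 2*Creep  [with Wear=3, Creep=-4]  = 2

2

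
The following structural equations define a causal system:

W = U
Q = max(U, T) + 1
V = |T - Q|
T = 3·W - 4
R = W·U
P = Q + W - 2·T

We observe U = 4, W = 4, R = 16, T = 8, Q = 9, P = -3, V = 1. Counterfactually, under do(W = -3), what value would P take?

Under do(W=-3), the mechanism W = U is discarded; W is fixed at -3.
T = 3·W - 4  [with W=-3]  = -13
Q = max(U, T) + 1  [with U=4, T=-13]  = 5
P = Q + W - 2·T  [with Q=5, W=-3, T=-13]  = 28

28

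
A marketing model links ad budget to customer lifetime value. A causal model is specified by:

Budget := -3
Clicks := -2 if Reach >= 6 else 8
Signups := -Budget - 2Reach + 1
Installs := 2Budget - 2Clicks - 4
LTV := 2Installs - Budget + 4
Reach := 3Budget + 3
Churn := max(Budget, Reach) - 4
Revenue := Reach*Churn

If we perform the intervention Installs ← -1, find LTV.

do(Installs=-1) replaces the equation Installs := 2Budget - 2Clicks - 4 with the constant Installs = -1.
LTV = 2Installs - Budget + 4  [with Installs=-1, Budget=-3]  = 5

5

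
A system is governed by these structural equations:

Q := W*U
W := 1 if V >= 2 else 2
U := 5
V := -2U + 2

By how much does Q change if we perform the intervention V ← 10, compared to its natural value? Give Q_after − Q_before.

Under do(V=10), the mechanism V := -2U + 2 is discarded; V is fixed at 10.
W = 1 if V >= 2 else 2  [with V=10]  = 1
Q = W*U  [with W=1, U=5]  = 5
Without intervention: V = -2U + 2  [with U=5]  = -8; W = 1 if V >= 2 else 2  [with V=-8]  = 2; Q = W*U  [with W=2, U=5]  = 10.
Change = 5 − 10 = -5.

-5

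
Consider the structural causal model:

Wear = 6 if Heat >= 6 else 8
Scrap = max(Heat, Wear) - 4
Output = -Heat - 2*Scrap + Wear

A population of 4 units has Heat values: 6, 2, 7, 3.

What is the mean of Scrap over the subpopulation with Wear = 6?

2.5

E[Scrap|Wear=6] averages over only the 2 units with Wear=6 (Heat = 6, 7): Scrap = 2, 3, mean 2.5.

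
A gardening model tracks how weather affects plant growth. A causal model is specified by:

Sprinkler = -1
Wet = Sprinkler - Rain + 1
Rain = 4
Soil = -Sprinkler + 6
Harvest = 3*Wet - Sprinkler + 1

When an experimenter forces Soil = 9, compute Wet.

-4

The intervention breaks the incoming arrows to Soil: Soil = -Sprinkler + 6 no longer applies, and Soil = 9.
Wet is not downstream of the intervention, so its value is determined by the original equations.
Wet = Sprinkler - Rain + 1  [with Sprinkler=-1, Rain=4]  = -4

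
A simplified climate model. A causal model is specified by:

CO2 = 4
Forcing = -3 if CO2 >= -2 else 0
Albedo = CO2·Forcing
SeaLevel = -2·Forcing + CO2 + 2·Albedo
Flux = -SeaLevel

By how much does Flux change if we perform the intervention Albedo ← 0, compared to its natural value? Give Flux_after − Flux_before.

do(Albedo=0) replaces the equation Albedo = CO2·Forcing with the constant Albedo = 0.
Forcing = -3 if CO2 >= -2 else 0  [with CO2=4]  = -3
SeaLevel = -2·Forcing + CO2 + 2·Albedo  [with Forcing=-3, CO2=4, Albedo=0]  = 10
Flux = -SeaLevel  [with SeaLevel=10]  = -10
Without intervention: Forcing = -3 if CO2 >= -2 else 0  [with CO2=4]  = -3; Albedo = CO2·Forcing  [with CO2=4, Forcing=-3]  = -12; SeaLevel = -2·Forcing + CO2 + 2·Albedo  [with Forcing=-3, CO2=4, Albedo=-12]  = -14; Flux = -SeaLevel  [with SeaLevel=-14]  = 14.
Change = -10 − 14 = -24.

-24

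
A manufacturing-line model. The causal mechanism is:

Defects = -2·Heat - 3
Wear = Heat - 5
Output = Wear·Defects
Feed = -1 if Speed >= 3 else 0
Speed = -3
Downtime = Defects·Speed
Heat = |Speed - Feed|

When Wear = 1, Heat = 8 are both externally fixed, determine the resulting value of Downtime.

57

The joint intervention fixes Wear = 1, Heat = 8, removing each variable's own equation.
Defects = -2·Heat - 3  [with Heat=8]  = -19
Downtime = Defects·Speed  [with Defects=-19, Speed=-3]  = 57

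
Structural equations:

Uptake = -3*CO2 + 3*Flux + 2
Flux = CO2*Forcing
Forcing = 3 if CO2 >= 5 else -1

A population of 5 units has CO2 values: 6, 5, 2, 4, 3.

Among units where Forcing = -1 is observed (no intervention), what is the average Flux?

Observing Forcing=-1 restricts to units where Forcing's equation naturally yields -1: CO2 ∈ {2, 4, 3}. In that subpopulation Flux = -2, -4, -3, mean -3.

-3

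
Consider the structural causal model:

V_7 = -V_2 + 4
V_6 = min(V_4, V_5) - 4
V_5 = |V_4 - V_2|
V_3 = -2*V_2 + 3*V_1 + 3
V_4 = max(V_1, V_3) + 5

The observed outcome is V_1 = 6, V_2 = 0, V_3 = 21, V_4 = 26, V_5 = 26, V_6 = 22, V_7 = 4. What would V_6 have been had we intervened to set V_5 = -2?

-6

The intervention breaks the incoming arrows to V_5: V_5 = |V_4 - V_2| no longer applies, and V_5 = -2.
V_3 = -2*V_2 + 3*V_1 + 3  [with V_2=0, V_1=6]  = 21
V_4 = max(V_1, V_3) + 5  [with V_1=6, V_3=21]  = 26
V_6 = min(V_4, V_5) - 4  [with V_4=26, V_5=-2]  = -6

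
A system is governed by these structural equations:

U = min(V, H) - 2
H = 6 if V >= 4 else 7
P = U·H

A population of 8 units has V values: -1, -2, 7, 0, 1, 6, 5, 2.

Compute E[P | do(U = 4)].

26.5

The intervention sets U=4 in all 8 units regardless of V. Recomputing P per unit gives 28, 28, 24, 28, 28, 24, 24, 28; average 26.5.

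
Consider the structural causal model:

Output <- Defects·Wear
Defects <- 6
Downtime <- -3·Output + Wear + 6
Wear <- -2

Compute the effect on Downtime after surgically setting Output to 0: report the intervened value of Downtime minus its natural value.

-36

The intervention breaks the incoming arrows to Output: Output <- Defects·Wear no longer applies, and Output = 0.
Downtime = -3·Output + Wear + 6  [with Output=0, Wear=-2]  = 4
Without intervention: Output = Defects·Wear  [with Defects=6, Wear=-2]  = -12; Downtime = -3·Output + Wear + 6  [with Output=-12, Wear=-2]  = 40.
Change = 4 − 40 = -36.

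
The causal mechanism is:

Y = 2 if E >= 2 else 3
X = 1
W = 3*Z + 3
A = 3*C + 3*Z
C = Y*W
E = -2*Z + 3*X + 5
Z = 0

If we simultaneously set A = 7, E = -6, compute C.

9

Setting A = 7, E = -6 by intervention discards those variables' equations.
W = 3*Z + 3  [with Z=0]  = 3
Y = 2 if E >= 2 else 3  [with E=-6]  = 3
C = Y*W  [with Y=3, W=3]  = 9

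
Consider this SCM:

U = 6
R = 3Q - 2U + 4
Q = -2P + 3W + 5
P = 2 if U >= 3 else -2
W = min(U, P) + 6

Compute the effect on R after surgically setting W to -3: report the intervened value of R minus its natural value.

do(W=-3) replaces the equation W = min(U, P) + 6 with the constant W = -3.
P = 2 if U >= 3 else -2  [with U=6]  = 2
Q = -2P + 3W + 5  [with P=2, W=-3]  = -8
R = 3Q - 2U + 4  [with Q=-8, U=6]  = -32
Without intervention: P = 2 if U >= 3 else -2  [with U=6]  = 2; W = min(U, P) + 6  [with U=6, P=2]  = 8; Q = -2P + 3W + 5  [with P=2, W=8]  = 25; R = 3Q - 2U + 4  [with Q=25, U=6]  = 67.
Change = -32 − 67 = -99.

-99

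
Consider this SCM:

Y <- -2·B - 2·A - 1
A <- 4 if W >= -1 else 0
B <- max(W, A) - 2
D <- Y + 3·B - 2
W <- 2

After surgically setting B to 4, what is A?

Under do(B=4), the mechanism B <- max(W, A) - 2 is discarded; B is fixed at 4.
Since A is not a descendant of the intervened variable, it is unaffected.
A = 4 if W >= -1 else 0  [with W=2]  = 4

4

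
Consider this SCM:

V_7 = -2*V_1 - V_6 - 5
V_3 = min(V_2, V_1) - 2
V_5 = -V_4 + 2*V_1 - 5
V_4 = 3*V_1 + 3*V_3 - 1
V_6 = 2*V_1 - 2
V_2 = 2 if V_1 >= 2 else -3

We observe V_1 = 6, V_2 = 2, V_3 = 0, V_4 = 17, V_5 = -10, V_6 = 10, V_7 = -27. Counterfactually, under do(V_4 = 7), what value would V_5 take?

Intervening sets V_4 = 7 and removes its equation (V_4 = 3*V_1 + 3*V_3 - 1).
V_5 = -V_4 + 2*V_1 - 5  [with V_4=7, V_1=6]  = 0

0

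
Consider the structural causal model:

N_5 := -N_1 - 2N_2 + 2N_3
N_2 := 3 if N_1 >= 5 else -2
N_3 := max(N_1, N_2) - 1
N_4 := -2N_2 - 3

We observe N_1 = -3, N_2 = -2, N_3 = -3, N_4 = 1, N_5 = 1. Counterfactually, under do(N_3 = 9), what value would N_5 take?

do(N_3=9) replaces the equation N_3 := max(N_1, N_2) - 1 with the constant N_3 = 9.
N_2 = 3 if N_1 >= 5 else -2  [with N_1=-3]  = -2
N_5 = -N_1 - 2N_2 + 2N_3  [with N_1=-3, N_2=-2, N_3=9]  = 25

25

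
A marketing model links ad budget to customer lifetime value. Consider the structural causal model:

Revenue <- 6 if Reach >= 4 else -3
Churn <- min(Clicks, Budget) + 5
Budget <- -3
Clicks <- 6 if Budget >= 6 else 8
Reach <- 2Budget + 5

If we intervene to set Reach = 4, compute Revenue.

6

do(Reach=4) replaces the equation Reach <- 2Budget + 5 with the constant Reach = 4.
Revenue = 6 if Reach >= 4 else -3  [with Reach=4]  = 6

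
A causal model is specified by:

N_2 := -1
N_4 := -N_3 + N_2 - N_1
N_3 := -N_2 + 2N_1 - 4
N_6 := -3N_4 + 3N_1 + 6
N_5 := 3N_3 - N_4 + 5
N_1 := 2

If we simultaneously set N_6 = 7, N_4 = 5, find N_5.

3

Setting N_6 = 7, N_4 = 5 by intervention discards those variables' equations.
N_3 = -N_2 + 2N_1 - 4  [with N_2=-1, N_1=2]  = 1
N_5 = 3N_3 - N_4 + 5  [with N_3=1, N_4=5]  = 3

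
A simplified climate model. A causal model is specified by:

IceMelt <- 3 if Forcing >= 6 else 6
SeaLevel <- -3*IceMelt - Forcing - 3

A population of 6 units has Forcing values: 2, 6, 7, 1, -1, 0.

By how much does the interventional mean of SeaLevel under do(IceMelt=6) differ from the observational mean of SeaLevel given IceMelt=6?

Under do(IceMelt=6), IceMelt's equation is replaced by IceMelt=6 for every unit. Per-unit SeaLevel: -23, -27, -28, -22, -20, -21. Mean = -23.5.
Conditioning on IceMelt=6 selects the 4 unit(s) with Forcing ∈ {2, 1, -1, 0}. Their SeaLevel values: -23, -22, -20, -21. Mean = -21.5.
Difference = -23.5 − (-21.5) = -2.

-2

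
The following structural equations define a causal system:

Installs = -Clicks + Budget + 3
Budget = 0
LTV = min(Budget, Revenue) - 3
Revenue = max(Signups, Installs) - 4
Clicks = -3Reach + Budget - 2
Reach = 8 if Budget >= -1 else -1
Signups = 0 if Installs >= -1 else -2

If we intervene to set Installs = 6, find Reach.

8

The intervention breaks the incoming arrows to Installs: Installs = -Clicks + Budget + 3 no longer applies, and Installs = 6.
Since Reach is not a descendant of the intervened variable, it is unaffected.
Reach = 8 if Budget >= -1 else -1  [with Budget=0]  = 8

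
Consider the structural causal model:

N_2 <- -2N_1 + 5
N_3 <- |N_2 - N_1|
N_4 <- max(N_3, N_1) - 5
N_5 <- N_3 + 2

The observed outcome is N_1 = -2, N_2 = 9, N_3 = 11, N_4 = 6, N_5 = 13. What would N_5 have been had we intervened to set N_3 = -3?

-1

do(N_3=-3) replaces the equation N_3 <- |N_2 - N_1| with the constant N_3 = -3.
N_5 = N_3 + 2  [with N_3=-3]  = -1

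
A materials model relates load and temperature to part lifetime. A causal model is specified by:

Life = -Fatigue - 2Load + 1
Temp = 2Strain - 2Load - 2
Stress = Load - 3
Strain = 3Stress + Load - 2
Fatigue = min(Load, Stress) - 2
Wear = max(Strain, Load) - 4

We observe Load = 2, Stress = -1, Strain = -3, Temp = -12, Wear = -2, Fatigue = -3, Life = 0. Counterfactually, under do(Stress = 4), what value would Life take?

Under do(Stress=4), the mechanism Stress = Load - 3 is discarded; Stress is fixed at 4.
Fatigue = min(Load, Stress) - 2  [with Load=2, Stress=4]  = 0
Life = -Fatigue - 2Load + 1  [with Fatigue=0, Load=2]  = -3

-3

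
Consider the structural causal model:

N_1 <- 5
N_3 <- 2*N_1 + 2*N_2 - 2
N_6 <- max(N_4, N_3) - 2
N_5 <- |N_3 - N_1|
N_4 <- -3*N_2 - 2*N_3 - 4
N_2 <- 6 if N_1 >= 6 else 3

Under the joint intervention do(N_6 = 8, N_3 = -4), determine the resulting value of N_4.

-5

Under do(N_6 = 8, N_3 = -4), each intervened variable's structural equation is replaced by its fixed value.
N_2 = 6 if N_1 >= 6 else 3  [with N_1=5]  = 3
N_4 = -3*N_2 - 2*N_3 - 4  [with N_2=3, N_3=-4]  = -5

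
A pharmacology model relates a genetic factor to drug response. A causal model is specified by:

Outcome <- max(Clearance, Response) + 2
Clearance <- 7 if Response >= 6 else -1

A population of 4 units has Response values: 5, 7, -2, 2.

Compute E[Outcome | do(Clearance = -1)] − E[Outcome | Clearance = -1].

The intervention sets Clearance=-1 in all 4 units regardless of Response. Recomputing Outcome per unit gives 7, 9, 1, 4; average 5.25.
Observing Clearance=-1 restricts to units where Clearance's equation naturally yields -1: Response ∈ {5, -2, 2}. In that subpopulation Outcome = 7, 1, 4, mean 4.
Difference = 5.25 − 4 = 1.25.

1.25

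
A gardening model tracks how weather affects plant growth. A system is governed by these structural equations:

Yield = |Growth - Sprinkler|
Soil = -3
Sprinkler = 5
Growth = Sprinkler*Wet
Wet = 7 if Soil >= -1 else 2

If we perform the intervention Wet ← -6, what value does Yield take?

do(Wet=-6) replaces the equation Wet = 7 if Soil >= -1 else 2 with the constant Wet = -6.
Growth = Sprinkler*Wet  [with Sprinkler=5, Wet=-6]  = -30
Yield = |Growth - Sprinkler|  [with Growth=-30, Sprinkler=5]  = 35

35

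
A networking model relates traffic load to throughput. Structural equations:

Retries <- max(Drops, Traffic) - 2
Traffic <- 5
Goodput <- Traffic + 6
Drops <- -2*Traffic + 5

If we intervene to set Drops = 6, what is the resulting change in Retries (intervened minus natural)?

The intervention breaks the incoming arrows to Drops: Drops <- -2*Traffic + 5 no longer applies, and Drops = 6.
Retries = max(Drops, Traffic) - 2  [with Drops=6, Traffic=5]  = 4
Without intervention: Drops = -2*Traffic + 5  [with Traffic=5]  = -5; Retries = max(Drops, Traffic) - 2  [with Drops=-5, Traffic=5]  = 3.
Change = 4 − 3 = 1.

1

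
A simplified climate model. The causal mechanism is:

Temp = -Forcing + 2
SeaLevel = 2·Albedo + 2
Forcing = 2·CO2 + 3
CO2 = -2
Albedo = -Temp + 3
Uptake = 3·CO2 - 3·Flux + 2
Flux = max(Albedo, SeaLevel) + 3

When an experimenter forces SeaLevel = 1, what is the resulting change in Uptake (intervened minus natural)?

Under do(SeaLevel=1), the mechanism SeaLevel = 2·Albedo + 2 is discarded; SeaLevel is fixed at 1.
Forcing = 2·CO2 + 3  [with CO2=-2]  = -1
Temp = -Forcing + 2  [with Forcing=-1]  = 3
Albedo = -Temp + 3  [with Temp=3]  = 0
Flux = max(Albedo, SeaLevel) + 3  [with Albedo=0, SeaLevel=1]  = 4
Uptake = 3·CO2 - 3·Flux + 2  [with CO2=-2, Flux=4]  = -16
Without intervention: Forcing = 2·CO2 + 3  [with CO2=-2]  = -1; Temp = -Forcing + 2  [with Forcing=-1]  = 3; Albedo = -Temp + 3  [with Temp=3]  = 0; SeaLevel = 2·Albedo + 2  [with Albedo=0]  = 2; Flux = max(Albedo, SeaLevel) + 3  [with Albedo=0, SeaLevel=2]  = 5; Uptake = 3·CO2 - 3·Flux + 2  [with CO2=-2, Flux=5]  = -19.
Change = -16 − (-19) = 3.

3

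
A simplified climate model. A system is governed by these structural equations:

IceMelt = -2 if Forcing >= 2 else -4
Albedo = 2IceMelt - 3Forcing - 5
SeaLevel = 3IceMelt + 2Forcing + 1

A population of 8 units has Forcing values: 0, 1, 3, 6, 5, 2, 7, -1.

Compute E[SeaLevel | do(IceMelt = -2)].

0.75

The intervention sets IceMelt=-2 in all 8 units regardless of Forcing. Recomputing SeaLevel per unit gives -5, -3, 1, 7, 5, -1, 9, -7; average 0.75.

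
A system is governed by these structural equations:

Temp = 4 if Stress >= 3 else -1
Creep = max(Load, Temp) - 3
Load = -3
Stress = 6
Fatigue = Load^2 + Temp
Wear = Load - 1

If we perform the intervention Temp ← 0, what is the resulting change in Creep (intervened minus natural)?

The intervention breaks the incoming arrows to Temp: Temp = 4 if Stress >= 3 else -1 no longer applies, and Temp = 0.
Creep = max(Load, Temp) - 3  [with Load=-3, Temp=0]  = -3
Without intervention: Temp = 4 if Stress >= 3 else -1  [with Stress=6]  = 4; Creep = max(Load, Temp) - 3  [with Load=-3, Temp=4]  = 1.
Change = -3 − 1 = -4.

-4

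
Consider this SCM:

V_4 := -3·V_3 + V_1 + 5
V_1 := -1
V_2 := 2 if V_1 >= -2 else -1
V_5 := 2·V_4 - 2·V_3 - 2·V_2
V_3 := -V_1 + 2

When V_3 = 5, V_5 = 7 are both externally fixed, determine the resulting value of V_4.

The joint intervention fixes V_3 = 5, V_5 = 7, removing each variable's own equation.
V_4 = -3·V_3 + V_1 + 5  [with V_3=5, V_1=-1]  = -11

-11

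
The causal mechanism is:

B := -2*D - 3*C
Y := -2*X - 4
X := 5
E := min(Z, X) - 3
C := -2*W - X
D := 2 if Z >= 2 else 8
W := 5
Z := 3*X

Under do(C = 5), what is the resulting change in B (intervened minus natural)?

The intervention breaks the incoming arrows to C: C := -2*W - X no longer applies, and C = 5.
Z = 3*X  [with X=5]  = 15
D = 2 if Z >= 2 else 8  [with Z=15]  = 2
B = -2*D - 3*C  [with D=2, C=5]  = -19
Without intervention: C = -2*W - X  [with W=5, X=5]  = -15; Z = 3*X  [with X=5]  = 15; D = 2 if Z >= 2 else 8  [with Z=15]  = 2; B = -2*D - 3*C  [with D=2, C=-15]  = 41.
Change = -19 − 41 = -60.

-60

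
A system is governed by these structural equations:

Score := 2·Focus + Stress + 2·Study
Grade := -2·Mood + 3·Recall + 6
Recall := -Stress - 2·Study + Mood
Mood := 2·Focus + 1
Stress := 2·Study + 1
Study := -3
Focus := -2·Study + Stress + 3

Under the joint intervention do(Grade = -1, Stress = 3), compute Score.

Under do(Grade = -1, Stress = 3), each intervened variable's structural equation is replaced by its fixed value.
Focus = -2·Study + Stress + 3  [with Study=-3, Stress=3]  = 12
Score = 2·Focus + Stress + 2·Study  [with Focus=12, Stress=3, Study=-3]  = 21

21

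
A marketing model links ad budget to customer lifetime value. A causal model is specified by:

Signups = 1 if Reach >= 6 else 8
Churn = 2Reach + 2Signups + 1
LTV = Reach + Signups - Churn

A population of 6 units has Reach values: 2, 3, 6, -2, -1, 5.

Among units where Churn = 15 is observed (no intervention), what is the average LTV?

-8

E[LTV|Churn=15] averages over only the 2 units with Churn=15 (Reach = 6, -1): LTV = -8, -8, mean -8.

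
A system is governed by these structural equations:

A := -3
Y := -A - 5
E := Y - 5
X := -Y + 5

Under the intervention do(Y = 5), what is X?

0

Under do(Y=5), the mechanism Y := -A - 5 is discarded; Y is fixed at 5.
X = -Y + 5  [with Y=5]  = 0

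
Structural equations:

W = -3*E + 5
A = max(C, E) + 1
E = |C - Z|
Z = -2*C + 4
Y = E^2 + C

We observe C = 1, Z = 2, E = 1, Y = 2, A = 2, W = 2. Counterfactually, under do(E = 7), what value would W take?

-16

The intervention breaks the incoming arrows to E: E = |C - Z| no longer applies, and E = 7.
W = -3*E + 5  [with E=7]  = -16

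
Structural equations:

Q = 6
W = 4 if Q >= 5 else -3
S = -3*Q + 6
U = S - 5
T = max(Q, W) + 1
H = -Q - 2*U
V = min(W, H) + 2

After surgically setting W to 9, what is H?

Under do(W=9), the mechanism W = 4 if Q >= 5 else -3 is discarded; W is fixed at 9.
No directed path runs from W to H, so H keeps its natural value.
S = -3*Q + 6  [with Q=6]  = -12
U = S - 5  [with S=-12]  = -17
H = -Q - 2*U  [with Q=6, U=-17]  = 28

28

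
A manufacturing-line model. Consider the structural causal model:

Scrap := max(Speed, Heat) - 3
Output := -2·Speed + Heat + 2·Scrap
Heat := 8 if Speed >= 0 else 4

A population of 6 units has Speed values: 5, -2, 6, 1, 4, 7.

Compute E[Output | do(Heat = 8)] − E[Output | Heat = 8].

2.2

Every unit gets Heat=8 under the intervention. Output values become 8, 22, 6, 16, 10, 4; E[Output|do(Heat=8)] = 11.
Observing Heat=8 restricts to units where Heat's equation naturally yields 8: Speed ∈ {5, 6, 1, 4, 7}. In that subpopulation Output = 8, 6, 16, 10, 4, mean 8.8.
Difference = 11 − 8.8 = 2.2.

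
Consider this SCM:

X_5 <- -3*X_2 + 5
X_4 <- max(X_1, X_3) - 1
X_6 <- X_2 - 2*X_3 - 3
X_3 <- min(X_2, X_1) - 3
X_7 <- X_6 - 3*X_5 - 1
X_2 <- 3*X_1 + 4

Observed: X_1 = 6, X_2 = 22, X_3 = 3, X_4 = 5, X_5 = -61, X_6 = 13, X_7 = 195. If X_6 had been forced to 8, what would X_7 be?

Intervening sets X_6 = 8 and removes its equation (X_6 <- X_2 - 2*X_3 - 3).
X_2 = 3*X_1 + 4  [with X_1=6]  = 22
X_5 = -3*X_2 + 5  [with X_2=22]  = -61
X_7 = X_6 - 3*X_5 - 1  [with X_6=8, X_5=-61]  = 190

190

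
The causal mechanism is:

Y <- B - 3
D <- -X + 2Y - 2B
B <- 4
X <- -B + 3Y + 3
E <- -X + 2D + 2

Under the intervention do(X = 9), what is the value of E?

-37

do(X=9) replaces the equation X <- -B + 3Y + 3 with the constant X = 9.
Y = B - 3  [with B=4]  = 1
D = -X + 2Y - 2B  [with X=9, Y=1, B=4]  = -15
E = -X + 2D + 2  [with X=9, D=-15]  = -37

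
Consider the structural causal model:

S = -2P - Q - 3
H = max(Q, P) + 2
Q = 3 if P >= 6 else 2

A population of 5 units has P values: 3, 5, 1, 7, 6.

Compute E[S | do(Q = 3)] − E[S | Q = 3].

Every unit gets Q=3 under the intervention. S values become -12, -16, -8, -20, -18; E[S|do(Q=3)] = -14.8.
Conditioning on Q=3 selects the 2 unit(s) with P ∈ {7, 6}. Their S values: -20, -18. Mean = -19.
Difference = -14.8 − (-19) = 4.2.

4.2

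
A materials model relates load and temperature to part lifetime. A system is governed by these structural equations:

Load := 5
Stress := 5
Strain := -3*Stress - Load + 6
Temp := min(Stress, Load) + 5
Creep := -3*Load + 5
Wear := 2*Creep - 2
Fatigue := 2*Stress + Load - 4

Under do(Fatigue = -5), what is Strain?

-14

Intervening sets Fatigue = -5 and removes its equation (Fatigue := 2*Stress + Load - 4).
Strain is not downstream of the intervention, so its value is determined by the original equations.
Strain = -3*Stress - Load + 6  [with Stress=5, Load=5]  = -14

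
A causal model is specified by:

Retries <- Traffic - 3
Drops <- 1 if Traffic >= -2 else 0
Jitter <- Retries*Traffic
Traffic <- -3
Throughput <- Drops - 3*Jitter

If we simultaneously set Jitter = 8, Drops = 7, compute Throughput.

The joint intervention fixes Jitter = 8, Drops = 7, removing each variable's own equation.
Throughput = Drops - 3*Jitter  [with Drops=7, Jitter=8]  = -17

-17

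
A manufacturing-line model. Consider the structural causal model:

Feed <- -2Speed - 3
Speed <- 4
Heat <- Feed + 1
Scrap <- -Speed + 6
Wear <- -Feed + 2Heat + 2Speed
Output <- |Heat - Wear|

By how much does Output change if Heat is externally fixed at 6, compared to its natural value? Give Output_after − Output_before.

16

The intervention breaks the incoming arrows to Heat: Heat <- Feed + 1 no longer applies, and Heat = 6.
Feed = -2Speed - 3  [with Speed=4]  = -11
Wear = -Feed + 2Heat + 2Speed  [with Feed=-11, Heat=6, Speed=4]  = 31
Output = |Heat - Wear|  [with Heat=6, Wear=31]  = 25
Without intervention: Feed = -2Speed - 3  [with Speed=4]  = -11; Heat = Feed + 1  [with Feed=-11]  = -10; Wear = -Feed + 2Heat + 2Speed  [with Feed=-11, Heat=-10, Speed=4]  = -1; Output = |Heat - Wear|  [with Heat=-10, Wear=-1]  = 9.
Change = 25 − 9 = 16.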